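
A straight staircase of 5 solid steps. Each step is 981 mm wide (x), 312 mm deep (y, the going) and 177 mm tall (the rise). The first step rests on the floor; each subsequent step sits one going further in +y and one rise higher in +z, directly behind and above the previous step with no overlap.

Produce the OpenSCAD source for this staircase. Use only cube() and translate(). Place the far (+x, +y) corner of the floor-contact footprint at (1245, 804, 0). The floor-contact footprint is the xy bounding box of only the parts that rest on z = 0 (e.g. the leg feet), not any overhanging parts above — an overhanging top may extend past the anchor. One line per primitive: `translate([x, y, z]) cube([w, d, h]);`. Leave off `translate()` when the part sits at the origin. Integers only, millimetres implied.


translate([264, 492, 0]) cube([981, 312, 177]);
translate([264, 804, 177]) cube([981, 312, 177]);
translate([264, 1116, 354]) cube([981, 312, 177]);
translate([264, 1428, 531]) cube([981, 312, 177]);
translate([264, 1740, 708]) cube([981, 312, 177]);


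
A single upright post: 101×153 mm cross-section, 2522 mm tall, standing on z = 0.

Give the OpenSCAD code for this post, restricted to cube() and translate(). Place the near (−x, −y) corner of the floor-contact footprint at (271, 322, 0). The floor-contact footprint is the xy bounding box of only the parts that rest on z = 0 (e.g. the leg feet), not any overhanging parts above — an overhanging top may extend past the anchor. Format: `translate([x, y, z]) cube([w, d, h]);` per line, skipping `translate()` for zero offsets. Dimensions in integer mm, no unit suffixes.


translate([271, 322, 0]) cube([101, 153, 2522]);


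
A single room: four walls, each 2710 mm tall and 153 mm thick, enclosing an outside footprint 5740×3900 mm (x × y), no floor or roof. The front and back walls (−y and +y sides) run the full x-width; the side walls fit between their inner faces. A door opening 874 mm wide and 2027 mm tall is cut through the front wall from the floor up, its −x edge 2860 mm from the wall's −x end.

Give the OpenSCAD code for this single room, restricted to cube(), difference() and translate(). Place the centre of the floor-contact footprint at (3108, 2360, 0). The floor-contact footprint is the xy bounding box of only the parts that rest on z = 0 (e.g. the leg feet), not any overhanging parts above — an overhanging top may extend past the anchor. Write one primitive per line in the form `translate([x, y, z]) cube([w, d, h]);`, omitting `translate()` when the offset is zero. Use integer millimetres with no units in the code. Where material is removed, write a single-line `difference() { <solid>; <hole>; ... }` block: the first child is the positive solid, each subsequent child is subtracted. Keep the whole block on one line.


difference() { translate([238, 410, 0]) cube([5740, 153, 2710]); translate([3098, 410, 0]) cube([874, 153, 2027]); }
translate([238, 4157, 0]) cube([5740, 153, 2710]);
translate([238, 563, 0]) cube([153, 3594, 2710]);
translate([5825, 563, 0]) cube([153, 3594, 2710]);


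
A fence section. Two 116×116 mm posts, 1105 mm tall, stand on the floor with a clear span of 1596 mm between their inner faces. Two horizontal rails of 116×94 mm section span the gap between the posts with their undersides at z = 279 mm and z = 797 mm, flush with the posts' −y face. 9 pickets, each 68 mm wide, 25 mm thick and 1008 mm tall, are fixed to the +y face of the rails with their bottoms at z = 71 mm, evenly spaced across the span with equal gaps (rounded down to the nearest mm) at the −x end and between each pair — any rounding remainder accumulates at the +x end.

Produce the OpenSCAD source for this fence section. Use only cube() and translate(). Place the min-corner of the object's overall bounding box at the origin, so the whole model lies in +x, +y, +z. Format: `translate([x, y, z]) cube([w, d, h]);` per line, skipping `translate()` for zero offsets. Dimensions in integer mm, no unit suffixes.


cube([116, 116, 1105]);
translate([1712, 0, 0]) cube([116, 116, 1105]);
translate([116, 0, 279]) cube([1596, 116, 94]);
translate([116, 0, 797]) cube([1596, 116, 94]);
translate([214, 116, 71]) cube([68, 25, 1008]);
translate([380, 116, 71]) cube([68, 25, 1008]);
translate([546, 116, 71]) cube([68, 25, 1008]);
translate([712, 116, 71]) cube([68, 25, 1008]);
translate([878, 116, 71]) cube([68, 25, 1008]);
translate([1044, 116, 71]) cube([68, 25, 1008]);
translate([1210, 116, 71]) cube([68, 25, 1008]);
translate([1376, 116, 71]) cube([68, 25, 1008]);
translate([1542, 116, 71]) cube([68, 25, 1008]);


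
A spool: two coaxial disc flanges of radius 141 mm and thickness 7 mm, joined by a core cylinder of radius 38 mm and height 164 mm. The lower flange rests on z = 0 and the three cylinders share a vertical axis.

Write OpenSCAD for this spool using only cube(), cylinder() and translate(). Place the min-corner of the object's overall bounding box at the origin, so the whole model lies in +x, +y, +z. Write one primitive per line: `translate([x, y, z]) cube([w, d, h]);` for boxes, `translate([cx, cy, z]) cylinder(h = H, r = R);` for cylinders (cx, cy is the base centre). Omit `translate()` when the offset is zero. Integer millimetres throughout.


translate([141, 141, 0]) cylinder(h = 7, r = 141);
translate([141, 141, 7]) cylinder(h = 164, r = 38);
translate([141, 141, 171]) cylinder(h = 7, r = 141);


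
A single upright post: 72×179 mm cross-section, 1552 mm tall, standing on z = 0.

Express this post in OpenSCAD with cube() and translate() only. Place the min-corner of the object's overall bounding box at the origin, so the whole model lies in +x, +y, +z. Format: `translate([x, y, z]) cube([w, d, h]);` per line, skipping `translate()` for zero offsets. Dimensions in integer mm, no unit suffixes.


cube([72, 179, 1552]);


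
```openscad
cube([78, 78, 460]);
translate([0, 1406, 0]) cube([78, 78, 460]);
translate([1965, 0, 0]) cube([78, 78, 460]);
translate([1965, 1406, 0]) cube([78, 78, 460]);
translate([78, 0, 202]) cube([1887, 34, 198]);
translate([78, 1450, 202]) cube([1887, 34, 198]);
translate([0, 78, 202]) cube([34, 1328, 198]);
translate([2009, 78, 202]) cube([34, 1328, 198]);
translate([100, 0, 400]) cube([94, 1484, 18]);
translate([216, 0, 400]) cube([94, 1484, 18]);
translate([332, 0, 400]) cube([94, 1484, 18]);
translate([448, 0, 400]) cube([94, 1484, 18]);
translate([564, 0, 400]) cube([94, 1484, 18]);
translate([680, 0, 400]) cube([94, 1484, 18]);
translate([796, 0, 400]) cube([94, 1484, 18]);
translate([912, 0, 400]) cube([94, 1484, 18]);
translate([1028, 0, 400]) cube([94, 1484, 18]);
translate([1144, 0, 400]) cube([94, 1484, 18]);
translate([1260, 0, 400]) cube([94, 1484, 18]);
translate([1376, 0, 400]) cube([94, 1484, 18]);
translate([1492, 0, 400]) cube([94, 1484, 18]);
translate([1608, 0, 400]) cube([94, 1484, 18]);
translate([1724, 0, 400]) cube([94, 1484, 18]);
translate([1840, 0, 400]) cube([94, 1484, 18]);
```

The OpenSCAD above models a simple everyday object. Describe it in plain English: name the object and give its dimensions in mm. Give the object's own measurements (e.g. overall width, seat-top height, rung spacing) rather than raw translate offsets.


A bed frame 2043 mm long (x) by 1484 mm wide (y). Four 78×78 mm corner posts, 460 mm tall, at the corners of the footprint. Four rails of 34 mm thickness and 198 mm height run between adjacent posts with their undersides at z = 202 mm, their outer faces flush with the outside of the frame (the two x-running rails run between the posts' inner faces; the two y-running rails run between the posts' inner faces). 16 slats, each 94 mm wide (x) and 18 mm thick, lie across the top of the two x-running rails, running the full 1484 mm width of the frame in y; along x they sit between the end posts with a 22 mm gap after the −x posts and between neighbouring slats, leaving 31 mm before the +x posts.


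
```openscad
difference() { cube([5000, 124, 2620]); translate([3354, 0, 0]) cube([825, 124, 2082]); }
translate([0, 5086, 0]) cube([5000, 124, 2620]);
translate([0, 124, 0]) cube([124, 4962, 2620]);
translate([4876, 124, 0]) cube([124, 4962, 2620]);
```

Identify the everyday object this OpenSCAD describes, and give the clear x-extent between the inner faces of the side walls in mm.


A single room. The interior width is 4752 mm.

Four walls enclosing a rectangle with a door in the front wall — a room. Outside width 5000 minus two 124 mm walls gives 4752 mm.


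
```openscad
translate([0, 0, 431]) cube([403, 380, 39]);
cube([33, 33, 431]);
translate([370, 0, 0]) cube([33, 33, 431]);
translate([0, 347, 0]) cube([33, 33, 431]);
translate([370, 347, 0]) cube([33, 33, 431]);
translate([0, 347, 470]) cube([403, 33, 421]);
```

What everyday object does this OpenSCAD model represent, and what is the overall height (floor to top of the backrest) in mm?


A chair. The overall height is 891 mm.

A slab on four corner posts with a tall panel at the back — a chair. The seat slab sits at z = 431 with thickness 39, and the 421 mm backrest starts at the seat top, so the overall height is 431 + 39 + 421 = 891 mm.


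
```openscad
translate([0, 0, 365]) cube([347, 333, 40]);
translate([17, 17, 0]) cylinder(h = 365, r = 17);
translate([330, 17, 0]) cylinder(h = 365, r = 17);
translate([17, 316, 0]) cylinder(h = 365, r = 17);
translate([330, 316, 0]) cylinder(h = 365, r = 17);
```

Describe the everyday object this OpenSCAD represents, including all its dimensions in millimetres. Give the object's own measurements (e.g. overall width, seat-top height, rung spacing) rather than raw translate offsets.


A simple wooden stool: a rectangular seat 347 mm (x) by 333 mm (y), 40 mm thick, top face at z = 405 mm, on four round legs, each 34 mm in diameter. The legs rest on z = 0, each leg's axis is inset half a diameter from the nearest pair of seat edges (so the leg's bounding box is flush with the corner).


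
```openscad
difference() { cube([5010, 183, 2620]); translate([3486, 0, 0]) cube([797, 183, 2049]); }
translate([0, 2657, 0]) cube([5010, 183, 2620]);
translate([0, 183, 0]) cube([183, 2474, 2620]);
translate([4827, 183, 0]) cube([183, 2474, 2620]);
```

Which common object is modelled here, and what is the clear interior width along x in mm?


A single room. The interior width is 4644 mm.

Four walls enclosing a rectangle with a door in the front wall — a room. Outside width 5010 minus two 183 mm walls gives 4644 mm.


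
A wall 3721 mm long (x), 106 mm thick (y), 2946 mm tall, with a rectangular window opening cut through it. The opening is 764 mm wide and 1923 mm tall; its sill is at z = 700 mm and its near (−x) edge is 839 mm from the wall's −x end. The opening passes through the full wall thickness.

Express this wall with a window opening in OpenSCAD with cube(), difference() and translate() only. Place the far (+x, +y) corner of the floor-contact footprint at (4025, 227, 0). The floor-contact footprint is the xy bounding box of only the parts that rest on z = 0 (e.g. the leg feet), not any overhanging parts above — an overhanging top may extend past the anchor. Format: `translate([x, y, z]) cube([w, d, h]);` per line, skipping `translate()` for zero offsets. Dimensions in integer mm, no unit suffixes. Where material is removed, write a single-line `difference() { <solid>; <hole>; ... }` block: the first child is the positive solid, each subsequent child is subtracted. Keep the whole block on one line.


difference() { translate([304, 121, 0]) cube([3721, 106, 2946]); translate([1143, 121, 700]) cube([764, 106, 1923]); }


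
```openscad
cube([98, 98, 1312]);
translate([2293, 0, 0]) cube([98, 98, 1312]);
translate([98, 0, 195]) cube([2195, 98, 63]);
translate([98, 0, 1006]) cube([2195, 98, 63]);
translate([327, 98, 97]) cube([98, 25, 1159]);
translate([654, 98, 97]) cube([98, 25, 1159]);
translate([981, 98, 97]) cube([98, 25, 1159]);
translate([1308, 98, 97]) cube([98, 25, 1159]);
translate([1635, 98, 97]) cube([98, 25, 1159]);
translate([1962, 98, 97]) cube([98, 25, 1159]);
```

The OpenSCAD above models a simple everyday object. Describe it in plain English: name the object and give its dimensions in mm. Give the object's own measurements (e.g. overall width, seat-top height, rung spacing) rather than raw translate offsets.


A fence section. Two 98×98 mm posts, 1312 mm tall, stand on the floor with a clear span of 2195 mm between their inner faces. Two horizontal rails of 98×63 mm section span the gap between the posts with their undersides at z = 195 mm and z = 1006 mm, flush with the posts' −y face. 6 pickets, each 98 mm wide, 25 mm thick and 1159 mm tall, are fixed to the +y face of the rails with their bottoms at z = 97 mm, spaced across the span with a 229 mm gap after the −x post and between neighbouring pickets, with 233 mm left before the +x post.


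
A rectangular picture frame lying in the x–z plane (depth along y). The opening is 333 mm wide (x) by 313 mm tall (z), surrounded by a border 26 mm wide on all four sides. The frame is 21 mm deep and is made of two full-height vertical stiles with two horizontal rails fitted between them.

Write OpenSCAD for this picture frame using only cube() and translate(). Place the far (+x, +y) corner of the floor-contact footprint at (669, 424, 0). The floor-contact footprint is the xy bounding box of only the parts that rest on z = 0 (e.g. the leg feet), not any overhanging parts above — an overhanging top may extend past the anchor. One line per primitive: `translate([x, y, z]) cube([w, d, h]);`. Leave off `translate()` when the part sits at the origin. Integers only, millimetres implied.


translate([284, 403, 0]) cube([26, 21, 365]);
translate([643, 403, 0]) cube([26, 21, 365]);
translate([310, 403, 0]) cube([333, 21, 26]);
translate([310, 403, 339]) cube([333, 21, 26]);


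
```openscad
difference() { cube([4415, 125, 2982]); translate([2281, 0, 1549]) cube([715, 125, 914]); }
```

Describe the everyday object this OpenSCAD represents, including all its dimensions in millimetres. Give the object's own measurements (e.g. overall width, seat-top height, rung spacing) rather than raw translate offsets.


A wall 4415 mm long (x), 125 mm thick (y), 2982 mm tall, with a rectangular window opening cut through it. The opening is 715 mm wide and 914 mm tall; its sill is at z = 1549 mm and its near (−x) edge is 2281 mm from the wall's −x end. The opening passes through the full wall thickness.


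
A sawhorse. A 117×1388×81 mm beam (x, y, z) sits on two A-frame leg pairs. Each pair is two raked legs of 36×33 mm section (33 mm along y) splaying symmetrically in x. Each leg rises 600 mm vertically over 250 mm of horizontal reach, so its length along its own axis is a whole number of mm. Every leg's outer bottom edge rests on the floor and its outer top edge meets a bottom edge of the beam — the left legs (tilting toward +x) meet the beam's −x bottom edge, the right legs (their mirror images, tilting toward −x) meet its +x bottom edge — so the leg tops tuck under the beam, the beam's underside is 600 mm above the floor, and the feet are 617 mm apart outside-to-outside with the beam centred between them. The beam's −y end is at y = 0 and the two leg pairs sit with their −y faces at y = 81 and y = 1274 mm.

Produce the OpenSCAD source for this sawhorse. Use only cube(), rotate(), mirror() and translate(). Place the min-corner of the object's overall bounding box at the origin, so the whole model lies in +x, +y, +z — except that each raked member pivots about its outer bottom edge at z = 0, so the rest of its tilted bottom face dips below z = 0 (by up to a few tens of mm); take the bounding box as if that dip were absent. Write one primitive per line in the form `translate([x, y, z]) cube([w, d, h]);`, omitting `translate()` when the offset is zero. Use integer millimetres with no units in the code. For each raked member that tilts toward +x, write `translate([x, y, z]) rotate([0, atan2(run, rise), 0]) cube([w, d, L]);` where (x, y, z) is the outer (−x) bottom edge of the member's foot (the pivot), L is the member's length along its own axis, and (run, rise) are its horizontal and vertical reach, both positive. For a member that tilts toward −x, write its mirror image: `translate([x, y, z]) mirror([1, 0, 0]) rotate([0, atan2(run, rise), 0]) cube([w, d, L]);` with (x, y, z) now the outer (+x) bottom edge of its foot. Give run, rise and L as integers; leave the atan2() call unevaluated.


// leg length = √(250² + 600²) = 650
// right-leg outer foot x = 2·250 + 117 = 617
// beam min-corner = (250, 0, 600)
translate([250, 0, 600]) cube([117, 1388, 81]);
translate([0, 81, 0]) rotate([0, atan2(250, 600), 0]) cube([36, 33, 650]);
translate([617, 81, 0]) mirror([1, 0, 0]) rotate([0, atan2(250, 600), 0]) cube([36, 33, 650]);
translate([0, 1274, 0]) rotate([0, atan2(250, 600), 0]) cube([36, 33, 650]);
translate([617, 1274, 0]) mirror([1, 0, 0]) rotate([0, atan2(250, 600), 0]) cube([36, 33, 650]);


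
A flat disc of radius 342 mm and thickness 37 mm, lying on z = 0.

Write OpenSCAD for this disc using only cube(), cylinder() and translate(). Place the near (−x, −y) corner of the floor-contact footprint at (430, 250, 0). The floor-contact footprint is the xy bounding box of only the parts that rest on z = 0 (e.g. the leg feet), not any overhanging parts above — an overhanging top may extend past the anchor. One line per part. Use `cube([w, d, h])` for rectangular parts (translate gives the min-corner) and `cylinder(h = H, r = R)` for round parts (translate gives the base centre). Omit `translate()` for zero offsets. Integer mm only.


translate([772, 592, 0]) cylinder(h = 37, r = 342);


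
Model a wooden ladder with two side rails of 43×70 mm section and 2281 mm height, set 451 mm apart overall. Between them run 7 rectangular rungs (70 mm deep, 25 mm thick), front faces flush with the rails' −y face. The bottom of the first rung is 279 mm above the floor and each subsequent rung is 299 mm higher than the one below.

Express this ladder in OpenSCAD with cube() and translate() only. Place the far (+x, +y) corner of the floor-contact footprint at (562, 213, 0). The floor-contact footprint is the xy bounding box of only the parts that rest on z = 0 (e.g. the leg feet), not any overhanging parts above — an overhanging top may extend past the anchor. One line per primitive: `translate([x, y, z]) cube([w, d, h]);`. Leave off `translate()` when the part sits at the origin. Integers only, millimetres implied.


translate([111, 143, 0]) cube([43, 70, 2281]);
translate([519, 143, 0]) cube([43, 70, 2281]);
translate([154, 143, 279]) cube([365, 70, 25]);
translate([154, 143, 578]) cube([365, 70, 25]);
translate([154, 143, 877]) cube([365, 70, 25]);
translate([154, 143, 1176]) cube([365, 70, 25]);
translate([154, 143, 1475]) cube([365, 70, 25]);
translate([154, 143, 1774]) cube([365, 70, 25]);
translate([154, 143, 2073]) cube([365, 70, 25]);


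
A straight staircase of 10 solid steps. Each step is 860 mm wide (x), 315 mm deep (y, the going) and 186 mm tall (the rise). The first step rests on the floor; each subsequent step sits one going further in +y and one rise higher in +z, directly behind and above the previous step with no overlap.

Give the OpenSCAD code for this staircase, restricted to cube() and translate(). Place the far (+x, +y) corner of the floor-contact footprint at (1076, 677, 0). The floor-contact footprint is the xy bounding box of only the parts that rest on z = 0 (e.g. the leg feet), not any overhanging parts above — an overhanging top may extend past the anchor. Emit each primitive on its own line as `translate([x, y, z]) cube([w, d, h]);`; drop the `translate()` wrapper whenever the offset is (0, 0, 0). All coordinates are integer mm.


translate([216, 362, 0]) cube([860, 315, 186]);
translate([216, 677, 186]) cube([860, 315, 186]);
translate([216, 992, 372]) cube([860, 315, 186]);
translate([216, 1307, 558]) cube([860, 315, 186]);
translate([216, 1622, 744]) cube([860, 315, 186]);
translate([216, 1937, 930]) cube([860, 315, 186]);
translate([216, 2252, 1116]) cube([860, 315, 186]);
translate([216, 2567, 1302]) cube([860, 315, 186]);
translate([216, 2882, 1488]) cube([860, 315, 186]);
translate([216, 3197, 1674]) cube([860, 315, 186]);


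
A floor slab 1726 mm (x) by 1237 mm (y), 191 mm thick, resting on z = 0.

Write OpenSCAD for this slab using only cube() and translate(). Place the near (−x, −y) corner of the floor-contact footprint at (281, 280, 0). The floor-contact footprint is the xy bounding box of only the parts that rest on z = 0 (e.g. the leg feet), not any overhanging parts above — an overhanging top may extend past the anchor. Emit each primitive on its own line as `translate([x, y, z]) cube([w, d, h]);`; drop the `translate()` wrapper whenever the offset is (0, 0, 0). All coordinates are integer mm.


translate([281, 280, 0]) cube([1726, 1237, 191]);


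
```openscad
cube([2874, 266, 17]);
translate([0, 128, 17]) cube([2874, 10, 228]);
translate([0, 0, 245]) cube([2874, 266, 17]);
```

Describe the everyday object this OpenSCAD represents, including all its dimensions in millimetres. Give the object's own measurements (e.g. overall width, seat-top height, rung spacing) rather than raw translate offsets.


An I-beam lying along x, 2874 mm long. Overall section height 262 mm. Two flanges 266 mm wide (y) and 17 mm thick, one on the floor and one at the top; a web 10 mm thick runs between them, centred on the flange width.


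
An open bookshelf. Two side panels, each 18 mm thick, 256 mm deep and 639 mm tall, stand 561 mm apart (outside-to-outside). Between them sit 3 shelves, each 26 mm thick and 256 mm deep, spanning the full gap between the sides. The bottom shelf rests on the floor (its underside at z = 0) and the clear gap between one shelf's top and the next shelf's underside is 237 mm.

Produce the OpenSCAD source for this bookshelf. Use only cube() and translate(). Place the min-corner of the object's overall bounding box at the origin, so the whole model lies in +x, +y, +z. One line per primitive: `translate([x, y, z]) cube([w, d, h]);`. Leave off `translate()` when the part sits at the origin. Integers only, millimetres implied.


cube([18, 256, 639]);
translate([543, 0, 0]) cube([18, 256, 639]);
translate([18, 0, 0]) cube([525, 256, 26]);
translate([18, 0, 263]) cube([525, 256, 26]);
translate([18, 0, 526]) cube([525, 256, 26]);


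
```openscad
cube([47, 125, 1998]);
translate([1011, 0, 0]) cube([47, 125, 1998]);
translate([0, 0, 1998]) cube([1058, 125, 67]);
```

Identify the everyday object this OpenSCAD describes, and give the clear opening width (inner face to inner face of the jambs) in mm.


A door frame. The clear opening width is 964 mm.

Two 1998 mm tall posts with a header on top — a door frame. The left jamb is 47 mm wide at x = 0; the right jamb starts at x = 1011. The clear opening is 1011 − 47 = 964 mm.


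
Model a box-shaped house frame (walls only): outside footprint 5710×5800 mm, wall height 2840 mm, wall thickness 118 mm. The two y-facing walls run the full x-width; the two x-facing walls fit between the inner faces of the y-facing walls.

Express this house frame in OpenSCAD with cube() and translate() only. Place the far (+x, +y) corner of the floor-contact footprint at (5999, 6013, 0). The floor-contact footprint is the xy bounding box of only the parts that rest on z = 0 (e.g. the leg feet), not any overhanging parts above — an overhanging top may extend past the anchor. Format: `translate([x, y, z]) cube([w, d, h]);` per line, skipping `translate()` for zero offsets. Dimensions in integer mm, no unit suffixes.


translate([289, 213, 0]) cube([5710, 118, 2840]);
translate([289, 5895, 0]) cube([5710, 118, 2840]);
translate([289, 331, 0]) cube([118, 5564, 2840]);
translate([5881, 331, 0]) cube([118, 5564, 2840]);


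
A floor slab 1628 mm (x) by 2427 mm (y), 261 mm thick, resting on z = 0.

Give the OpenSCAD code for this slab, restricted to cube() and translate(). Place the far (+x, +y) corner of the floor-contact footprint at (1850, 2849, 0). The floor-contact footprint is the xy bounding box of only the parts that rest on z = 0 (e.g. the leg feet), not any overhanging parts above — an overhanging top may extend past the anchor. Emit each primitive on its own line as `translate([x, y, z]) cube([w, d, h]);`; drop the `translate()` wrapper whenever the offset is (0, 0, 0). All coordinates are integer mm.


translate([222, 422, 0]) cube([1628, 2427, 261]);


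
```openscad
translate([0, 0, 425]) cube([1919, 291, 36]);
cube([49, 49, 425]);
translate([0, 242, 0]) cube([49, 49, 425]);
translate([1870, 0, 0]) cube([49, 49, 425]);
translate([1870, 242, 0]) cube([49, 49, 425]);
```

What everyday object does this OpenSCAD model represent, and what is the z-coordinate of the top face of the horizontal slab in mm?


A bench. The seat-top height is 461 mm.

A long slab on four corner posts — a bench. The slab sits at z = 425 with thickness 36, so the top is 425 + 36 = 461 mm.


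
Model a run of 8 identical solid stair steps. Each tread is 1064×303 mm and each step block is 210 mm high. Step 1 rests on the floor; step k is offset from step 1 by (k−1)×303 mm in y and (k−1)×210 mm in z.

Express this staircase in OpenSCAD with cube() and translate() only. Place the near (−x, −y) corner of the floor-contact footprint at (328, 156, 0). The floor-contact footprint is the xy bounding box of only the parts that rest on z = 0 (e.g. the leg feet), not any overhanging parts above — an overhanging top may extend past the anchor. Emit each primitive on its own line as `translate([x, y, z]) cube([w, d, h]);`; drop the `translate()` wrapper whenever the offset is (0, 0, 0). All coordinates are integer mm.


translate([328, 156, 0]) cube([1064, 303, 210]);
translate([328, 459, 210]) cube([1064, 303, 210]);
translate([328, 762, 420]) cube([1064, 303, 210]);
translate([328, 1065, 630]) cube([1064, 303, 210]);
translate([328, 1368, 840]) cube([1064, 303, 210]);
translate([328, 1671, 1050]) cube([1064, 303, 210]);
translate([328, 1974, 1260]) cube([1064, 303, 210]);
translate([328, 2277, 1470]) cube([1064, 303, 210]);


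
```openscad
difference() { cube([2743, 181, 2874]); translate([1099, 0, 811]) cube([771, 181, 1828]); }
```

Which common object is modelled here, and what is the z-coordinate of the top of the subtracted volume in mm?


A wall with a window opening. The window head height is 2639 mm.

A wall with a rectangular opening subtracted — a window. Sill at z = 811, opening 1828 mm tall, so the head is at 811 + 1828 = 2639 mm.


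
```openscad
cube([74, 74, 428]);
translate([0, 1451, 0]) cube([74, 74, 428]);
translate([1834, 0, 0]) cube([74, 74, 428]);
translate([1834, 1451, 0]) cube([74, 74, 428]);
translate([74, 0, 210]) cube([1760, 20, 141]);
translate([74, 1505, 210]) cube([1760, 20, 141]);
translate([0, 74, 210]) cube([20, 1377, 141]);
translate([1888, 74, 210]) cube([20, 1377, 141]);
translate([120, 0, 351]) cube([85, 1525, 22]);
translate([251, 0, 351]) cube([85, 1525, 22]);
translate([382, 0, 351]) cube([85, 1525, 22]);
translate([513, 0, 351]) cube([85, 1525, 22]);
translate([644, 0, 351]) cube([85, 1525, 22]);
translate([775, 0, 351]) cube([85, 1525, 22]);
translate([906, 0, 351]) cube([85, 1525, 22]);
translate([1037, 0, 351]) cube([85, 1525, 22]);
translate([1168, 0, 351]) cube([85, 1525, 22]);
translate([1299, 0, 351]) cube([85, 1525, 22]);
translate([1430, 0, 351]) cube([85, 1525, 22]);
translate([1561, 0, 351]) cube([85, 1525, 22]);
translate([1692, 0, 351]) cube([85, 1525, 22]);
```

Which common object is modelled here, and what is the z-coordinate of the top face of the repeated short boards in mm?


A bed frame. The slat-top height is 373 mm.

Four posts, four rails, and a row of slats — a bed frame. Slats sit on the rails at z = 210 + 141 = 351; with slat thickness 22, the top is 373 mm.


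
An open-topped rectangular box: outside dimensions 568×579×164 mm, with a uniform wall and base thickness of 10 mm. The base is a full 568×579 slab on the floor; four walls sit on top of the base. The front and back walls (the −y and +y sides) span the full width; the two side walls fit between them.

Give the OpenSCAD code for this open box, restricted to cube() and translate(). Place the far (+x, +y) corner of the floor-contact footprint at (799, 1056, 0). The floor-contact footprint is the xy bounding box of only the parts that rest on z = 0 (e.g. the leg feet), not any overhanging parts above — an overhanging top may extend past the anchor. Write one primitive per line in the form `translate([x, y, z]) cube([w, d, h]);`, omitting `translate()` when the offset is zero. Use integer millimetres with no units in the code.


translate([231, 477, 0]) cube([568, 579, 10]);
translate([231, 477, 10]) cube([568, 10, 154]);
translate([231, 1046, 10]) cube([568, 10, 154]);
translate([231, 487, 10]) cube([10, 559, 154]);
translate([789, 487, 10]) cube([10, 559, 154]);


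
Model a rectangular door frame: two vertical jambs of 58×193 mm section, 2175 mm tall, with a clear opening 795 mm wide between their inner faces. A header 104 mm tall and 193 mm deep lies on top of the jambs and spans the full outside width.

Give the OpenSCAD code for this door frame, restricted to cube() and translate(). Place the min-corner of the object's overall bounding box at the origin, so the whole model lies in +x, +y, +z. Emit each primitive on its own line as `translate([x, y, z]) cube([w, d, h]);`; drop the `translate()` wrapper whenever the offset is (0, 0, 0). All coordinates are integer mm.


cube([58, 193, 2175]);
translate([853, 0, 0]) cube([58, 193, 2175]);
translate([0, 0, 2175]) cube([911, 193, 104]);


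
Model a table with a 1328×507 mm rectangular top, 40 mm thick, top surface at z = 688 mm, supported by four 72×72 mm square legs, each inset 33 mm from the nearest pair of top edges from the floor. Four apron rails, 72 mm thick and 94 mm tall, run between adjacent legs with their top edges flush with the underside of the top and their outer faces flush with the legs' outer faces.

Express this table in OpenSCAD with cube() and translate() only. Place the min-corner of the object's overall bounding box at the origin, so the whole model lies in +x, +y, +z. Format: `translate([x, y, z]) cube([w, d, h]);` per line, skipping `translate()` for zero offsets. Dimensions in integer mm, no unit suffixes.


translate([0, 0, 648]) cube([1328, 507, 40]);
translate([33, 33, 0]) cube([72, 72, 648]);
translate([1223, 33, 0]) cube([72, 72, 648]);
translate([33, 402, 0]) cube([72, 72, 648]);
translate([1223, 402, 0]) cube([72, 72, 648]);
translate([105, 33, 554]) cube([1118, 72, 94]);
translate([105, 402, 554]) cube([1118, 72, 94]);
translate([33, 105, 554]) cube([72, 297, 94]);
translate([1223, 105, 554]) cube([72, 297, 94]);


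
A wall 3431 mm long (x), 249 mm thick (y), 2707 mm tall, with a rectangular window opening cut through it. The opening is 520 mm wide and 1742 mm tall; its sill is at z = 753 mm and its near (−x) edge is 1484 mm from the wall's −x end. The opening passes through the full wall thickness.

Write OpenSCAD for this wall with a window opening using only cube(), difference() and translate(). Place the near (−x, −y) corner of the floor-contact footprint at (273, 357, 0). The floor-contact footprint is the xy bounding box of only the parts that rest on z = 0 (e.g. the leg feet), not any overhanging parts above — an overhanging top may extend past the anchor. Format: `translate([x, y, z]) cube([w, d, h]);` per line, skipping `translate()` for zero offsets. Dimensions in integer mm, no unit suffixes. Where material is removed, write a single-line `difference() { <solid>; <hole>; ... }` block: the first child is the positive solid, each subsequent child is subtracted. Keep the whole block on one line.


difference() { translate([273, 357, 0]) cube([3431, 249, 2707]); translate([1757, 357, 753]) cube([520, 249, 1742]); }


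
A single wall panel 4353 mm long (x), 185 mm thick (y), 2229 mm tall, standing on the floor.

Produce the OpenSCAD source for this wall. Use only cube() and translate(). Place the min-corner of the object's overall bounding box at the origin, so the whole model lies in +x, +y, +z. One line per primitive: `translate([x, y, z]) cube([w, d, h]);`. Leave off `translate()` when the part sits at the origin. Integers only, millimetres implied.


cube([4353, 185, 2229]);


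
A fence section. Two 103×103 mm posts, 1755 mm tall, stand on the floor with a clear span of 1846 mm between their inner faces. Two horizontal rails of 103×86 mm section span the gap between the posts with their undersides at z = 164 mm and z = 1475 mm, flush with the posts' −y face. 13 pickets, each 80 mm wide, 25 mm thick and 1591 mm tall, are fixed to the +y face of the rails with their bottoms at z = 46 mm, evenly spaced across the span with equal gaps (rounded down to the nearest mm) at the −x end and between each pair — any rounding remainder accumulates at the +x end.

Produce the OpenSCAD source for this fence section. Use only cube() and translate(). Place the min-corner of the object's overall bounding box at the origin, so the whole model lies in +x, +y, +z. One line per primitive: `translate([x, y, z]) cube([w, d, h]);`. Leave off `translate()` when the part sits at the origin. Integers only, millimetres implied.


cube([103, 103, 1755]);
translate([1949, 0, 0]) cube([103, 103, 1755]);
translate([103, 0, 164]) cube([1846, 103, 86]);
translate([103, 0, 1475]) cube([1846, 103, 86]);
translate([160, 103, 46]) cube([80, 25, 1591]);
translate([297, 103, 46]) cube([80, 25, 1591]);
translate([434, 103, 46]) cube([80, 25, 1591]);
translate([571, 103, 46]) cube([80, 25, 1591]);
translate([708, 103, 46]) cube([80, 25, 1591]);
translate([845, 103, 46]) cube([80, 25, 1591]);
translate([982, 103, 46]) cube([80, 25, 1591]);
translate([1119, 103, 46]) cube([80, 25, 1591]);
translate([1256, 103, 46]) cube([80, 25, 1591]);
translate([1393, 103, 46]) cube([80, 25, 1591]);
translate([1530, 103, 46]) cube([80, 25, 1591]);
translate([1667, 103, 46]) cube([80, 25, 1591]);
translate([1804, 103, 46]) cube([80, 25, 1591]);


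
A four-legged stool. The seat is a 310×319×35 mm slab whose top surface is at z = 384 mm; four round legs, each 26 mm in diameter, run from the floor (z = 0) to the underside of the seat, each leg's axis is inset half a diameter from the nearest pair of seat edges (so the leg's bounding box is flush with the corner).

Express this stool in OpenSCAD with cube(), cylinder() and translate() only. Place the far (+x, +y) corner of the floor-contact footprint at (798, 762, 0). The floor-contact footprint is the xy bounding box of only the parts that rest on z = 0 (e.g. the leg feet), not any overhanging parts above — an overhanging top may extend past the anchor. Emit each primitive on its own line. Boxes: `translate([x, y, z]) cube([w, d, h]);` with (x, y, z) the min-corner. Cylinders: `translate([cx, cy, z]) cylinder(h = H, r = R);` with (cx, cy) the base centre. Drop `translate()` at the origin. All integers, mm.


translate([488, 443, 349]) cube([310, 319, 35]);
translate([501, 456, 0]) cylinder(h = 349, r = 13);
translate([785, 456, 0]) cylinder(h = 349, r = 13);
translate([501, 749, 0]) cylinder(h = 349, r = 13);
translate([785, 749, 0]) cylinder(h = 349, r = 13);


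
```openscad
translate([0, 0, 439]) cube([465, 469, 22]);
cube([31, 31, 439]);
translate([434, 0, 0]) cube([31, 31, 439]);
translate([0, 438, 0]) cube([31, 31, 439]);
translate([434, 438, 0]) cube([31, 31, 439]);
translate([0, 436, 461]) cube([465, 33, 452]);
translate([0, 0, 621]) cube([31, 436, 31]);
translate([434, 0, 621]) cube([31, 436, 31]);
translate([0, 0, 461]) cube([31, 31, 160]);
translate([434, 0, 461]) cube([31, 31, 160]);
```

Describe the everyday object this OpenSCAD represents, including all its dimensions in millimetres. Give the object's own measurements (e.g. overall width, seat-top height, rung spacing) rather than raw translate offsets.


A chair. The seat is a 465×469×22 mm slab with its top at z = 461 mm, on four 31×31 mm corner legs (flush with the seat edges, standing on z = 0). A flat backrest 33 mm thick, 452 mm tall, spans the full seat width and rises from the seat top along its +y edge, rear face flush with the rear of the seat. Two armrests of 31×31 mm section run along each side from the seat's front edge to the front of the backrest, top faces 191 mm above the seat top and outer faces flush with the seat's x-edges; a 31×31 mm post under the front of each armrest stands on the seat at the front corner.


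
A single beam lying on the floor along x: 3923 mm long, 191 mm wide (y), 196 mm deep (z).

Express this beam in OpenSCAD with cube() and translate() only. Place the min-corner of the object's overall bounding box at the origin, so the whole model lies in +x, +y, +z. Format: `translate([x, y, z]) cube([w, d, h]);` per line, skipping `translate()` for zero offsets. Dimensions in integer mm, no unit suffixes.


cube([3923, 191, 196]);


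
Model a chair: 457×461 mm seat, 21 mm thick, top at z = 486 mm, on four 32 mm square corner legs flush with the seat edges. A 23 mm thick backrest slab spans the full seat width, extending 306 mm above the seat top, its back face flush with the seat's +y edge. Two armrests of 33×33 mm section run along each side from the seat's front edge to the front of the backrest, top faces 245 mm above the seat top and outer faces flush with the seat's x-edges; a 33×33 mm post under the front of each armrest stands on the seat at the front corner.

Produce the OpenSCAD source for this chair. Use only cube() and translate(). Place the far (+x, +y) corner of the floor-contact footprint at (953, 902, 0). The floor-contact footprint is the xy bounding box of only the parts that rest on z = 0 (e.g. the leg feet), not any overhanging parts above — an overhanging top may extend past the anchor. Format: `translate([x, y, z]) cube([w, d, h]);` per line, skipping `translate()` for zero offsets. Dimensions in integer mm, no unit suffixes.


translate([496, 441, 465]) cube([457, 461, 21]);
translate([496, 441, 0]) cube([32, 32, 465]);
translate([921, 441, 0]) cube([32, 32, 465]);
translate([496, 870, 0]) cube([32, 32, 465]);
translate([921, 870, 0]) cube([32, 32, 465]);
translate([496, 879, 486]) cube([457, 23, 306]);
translate([496, 441, 698]) cube([33, 438, 33]);
translate([920, 441, 698]) cube([33, 438, 33]);
translate([496, 441, 486]) cube([33, 33, 212]);
translate([920, 441, 486]) cube([33, 33, 212]);


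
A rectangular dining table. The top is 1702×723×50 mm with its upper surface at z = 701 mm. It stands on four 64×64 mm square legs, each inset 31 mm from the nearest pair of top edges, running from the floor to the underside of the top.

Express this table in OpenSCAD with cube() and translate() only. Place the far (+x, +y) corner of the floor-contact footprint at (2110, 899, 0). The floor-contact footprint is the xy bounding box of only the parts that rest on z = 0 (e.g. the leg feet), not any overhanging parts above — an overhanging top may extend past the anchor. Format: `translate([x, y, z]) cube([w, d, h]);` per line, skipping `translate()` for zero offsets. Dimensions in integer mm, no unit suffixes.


translate([439, 207, 651]) cube([1702, 723, 50]);
translate([470, 238, 0]) cube([64, 64, 651]);
translate([2046, 238, 0]) cube([64, 64, 651]);
translate([470, 835, 0]) cube([64, 64, 651]);
translate([2046, 835, 0]) cube([64, 64, 651]);


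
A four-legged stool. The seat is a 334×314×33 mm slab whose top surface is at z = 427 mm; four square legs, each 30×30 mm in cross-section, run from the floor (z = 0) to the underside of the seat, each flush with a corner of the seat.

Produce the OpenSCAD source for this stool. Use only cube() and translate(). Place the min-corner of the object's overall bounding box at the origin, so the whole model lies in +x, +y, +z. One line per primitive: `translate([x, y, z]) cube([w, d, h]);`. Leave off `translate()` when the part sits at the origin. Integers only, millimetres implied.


// leg_h = 427 - 33 = 394
translate([0, 0, 394]) cube([334, 314, 33]);
cube([30, 30, 394]);
translate([304, 0, 0]) cube([30, 30, 394]);
translate([0, 284, 0]) cube([30, 30, 394]);
translate([304, 284, 0]) cube([30, 30, 394]);
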